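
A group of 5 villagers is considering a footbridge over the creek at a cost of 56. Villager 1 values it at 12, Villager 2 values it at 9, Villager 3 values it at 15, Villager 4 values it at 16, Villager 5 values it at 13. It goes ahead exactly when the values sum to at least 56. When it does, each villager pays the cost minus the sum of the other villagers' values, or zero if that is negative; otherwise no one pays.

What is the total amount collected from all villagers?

Total value 65 ≥ cost 56, so it is built.
Villager 1: others sum to 53; max(0, 56 - 53) = 3.
Villager 2: others sum to 56; max(0, 56 - 56) = 0.
Villager 3: others sum to 50; max(0, 56 - 50) = 6.
Villager 4: others sum to 49; max(0, 56 - 49) = 7.
Villager 5: others sum to 52; max(0, 56 - 52) = 4.
Total collected = 3 + 0 + 6 + 7 + 4 = 20.

20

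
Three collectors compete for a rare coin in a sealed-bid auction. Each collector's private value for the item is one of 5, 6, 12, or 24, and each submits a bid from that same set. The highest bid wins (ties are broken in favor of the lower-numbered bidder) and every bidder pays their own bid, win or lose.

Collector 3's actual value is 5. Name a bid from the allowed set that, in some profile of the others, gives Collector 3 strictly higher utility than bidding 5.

Suppose Collector 1 bids 5 and Collector 2 bids 5.
Bid 5: loses but pays 5, utility -5.
Bid 6: wins, pays 6, utility 5 - 6 = -1.
So bidding 6 beats truth here (-1 > -5).

6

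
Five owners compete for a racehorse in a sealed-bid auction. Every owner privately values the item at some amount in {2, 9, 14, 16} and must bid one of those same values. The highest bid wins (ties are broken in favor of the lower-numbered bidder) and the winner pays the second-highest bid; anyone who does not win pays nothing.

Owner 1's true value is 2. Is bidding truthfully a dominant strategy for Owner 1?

Yes

Check each profile of the others' bids and compare truth against every alternative bid.
Others bid (2, 2, 2, 9): truth gives 0, best alternative gives -7.
Others bid (2, 2, 9, 2): truth gives 0, best alternative gives -7.
Others bid (2, 2, 9, 9): truth gives 0, best alternative gives -7.
Others bid (2, 9, 2, 2): truth gives 0, best alternative gives -7.
Others bid (2, 9, 2, 9): truth gives 0, best alternative gives -7.
Others bid (2, 9, 9, 2): truth gives 0, best alternative gives -7.
(Remaining 250 profiles checked similarly; truth is weakly best in each.)
In every case the truthful bid is at least as good as any alternative, so it is a dominant strategy.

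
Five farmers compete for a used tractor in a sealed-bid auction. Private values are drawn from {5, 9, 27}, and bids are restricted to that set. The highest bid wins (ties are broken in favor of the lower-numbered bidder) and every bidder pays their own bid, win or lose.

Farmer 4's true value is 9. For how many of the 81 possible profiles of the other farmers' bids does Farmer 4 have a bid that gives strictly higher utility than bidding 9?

79

Others bid (5, 5, 5, 27): truth gives -9; bid 5 gives -5 > -9. Violating.
Others bid (5, 5, 9, 5): truth gives -9; bid 5 gives -5 > -9. Violating.
Others bid (5, 5, 9, 9): truth gives -9; bid 5 gives -5 > -9. Violating.
Others bid (5, 5, 9, 27): truth gives -9; bid 5 gives -5 > -9. Violating.
Others bid (5, 5, 5, 5): truth gives 0; no alternative beats it.
Others bid (5, 5, 5, 9): truth gives 0; no alternative beats it.
(Checking all 81 profiles: 79 have a profitable deviation, 2 do not.)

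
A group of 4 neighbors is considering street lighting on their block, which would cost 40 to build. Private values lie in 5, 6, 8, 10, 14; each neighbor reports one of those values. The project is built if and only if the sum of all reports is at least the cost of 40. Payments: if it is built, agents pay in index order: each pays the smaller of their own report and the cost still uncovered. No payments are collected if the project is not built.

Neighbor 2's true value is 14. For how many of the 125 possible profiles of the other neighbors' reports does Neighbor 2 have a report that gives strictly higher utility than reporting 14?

32

Others report (5, 14, 14): truth gives 0; report 8 gives 6 > 0. Violating.
Others report (6, 10, 14): truth gives 0; report 10 gives 4 > 0. Violating.
Others report (6, 14, 10): truth gives 0; report 10 gives 4 > 0. Violating.
Others report (6, 14, 14): truth gives 0; report 6 gives 8 > 0. Violating.
Others report (5, 5, 5): truth gives 0; no alternative beats it.
Others report (5, 5, 6): truth gives 0; no alternative beats it.
(Checking all 125 profiles: 32 have a profitable deviation, 93 do not.)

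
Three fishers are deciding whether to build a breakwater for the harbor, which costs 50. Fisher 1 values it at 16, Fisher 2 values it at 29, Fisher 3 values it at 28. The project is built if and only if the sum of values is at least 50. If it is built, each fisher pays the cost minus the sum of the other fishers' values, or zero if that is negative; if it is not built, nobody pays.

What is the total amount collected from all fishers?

11

Total value 73 ≥ cost 50, so it is built.
Fisher 1: others sum to 57; max(0, 50 - 57) = 0.
Fisher 2: others sum to 44; max(0, 50 - 44) = 6.
Fisher 3: others sum to 45; max(0, 50 - 45) = 5.
Total collected = 0 + 6 + 5 = 11.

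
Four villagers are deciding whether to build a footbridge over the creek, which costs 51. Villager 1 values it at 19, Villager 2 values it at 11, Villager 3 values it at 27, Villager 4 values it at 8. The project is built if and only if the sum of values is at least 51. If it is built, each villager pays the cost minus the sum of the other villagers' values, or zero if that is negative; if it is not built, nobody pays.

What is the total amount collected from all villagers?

18

Total value 65 ≥ cost 51, so it is built.
Villager 1: others sum to 46; max(0, 51 - 46) = 5.
Villager 2: others sum to 54; max(0, 51 - 54) = 0.
Villager 3: others sum to 38; max(0, 51 - 38) = 13.
Villager 4: others sum to 57; max(0, 51 - 57) = 0.
Total collected = 5 + 0 + 13 + 0 = 18.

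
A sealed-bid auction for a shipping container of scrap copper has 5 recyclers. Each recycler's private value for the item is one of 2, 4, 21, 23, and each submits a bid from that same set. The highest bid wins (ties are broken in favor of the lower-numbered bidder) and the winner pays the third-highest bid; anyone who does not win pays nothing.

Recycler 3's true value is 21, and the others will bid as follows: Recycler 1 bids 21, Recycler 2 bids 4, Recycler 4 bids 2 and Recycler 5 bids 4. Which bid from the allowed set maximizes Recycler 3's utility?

Bid 2: loses, pays 0, utility 0.
Bid 4: loses, pays 0, utility 0.
Bid 21: loses, pays 0, utility 0.
Bid 23: wins, pays 4, utility 21 - 4 = 17.
The best choice is 23 with utility 17.

23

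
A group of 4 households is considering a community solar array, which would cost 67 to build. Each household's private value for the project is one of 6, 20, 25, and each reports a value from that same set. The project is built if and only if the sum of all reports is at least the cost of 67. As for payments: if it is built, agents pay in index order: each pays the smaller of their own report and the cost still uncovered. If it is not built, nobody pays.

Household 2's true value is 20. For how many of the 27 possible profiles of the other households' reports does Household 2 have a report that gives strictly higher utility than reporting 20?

7

Others report (20, 20, 25): truth gives 0; report 6 gives 14 > 0. Violating.
Others report (20, 25, 20): truth gives 0; report 6 gives 14 > 0. Violating.
Others report (20, 25, 25): truth gives 0; report 6 gives 14 > 0. Violating.
Others report (25, 20, 20): truth gives 0; report 6 gives 14 > 0. Violating.
Others report (6, 6, 6): truth gives 0; no alternative beats it.
Others report (6, 6, 20): truth gives 0; no alternative beats it.
(Checking all 27 profiles: 7 have a profitable deviation, 20 do not.)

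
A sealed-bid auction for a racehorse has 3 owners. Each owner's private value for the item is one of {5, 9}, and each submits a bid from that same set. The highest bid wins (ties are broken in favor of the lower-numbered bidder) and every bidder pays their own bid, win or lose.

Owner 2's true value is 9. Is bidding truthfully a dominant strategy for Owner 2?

No

Consider the case where Owner 1 bids 9 and Owner 3 bids 5.
Truthful bid 9: loses but pays 9, utility -9.
Bid 5 instead: loses but pays 5, utility -5.
Since -5 > -9, bidding 5 is strictly better here, so truthful bidding is not dominant.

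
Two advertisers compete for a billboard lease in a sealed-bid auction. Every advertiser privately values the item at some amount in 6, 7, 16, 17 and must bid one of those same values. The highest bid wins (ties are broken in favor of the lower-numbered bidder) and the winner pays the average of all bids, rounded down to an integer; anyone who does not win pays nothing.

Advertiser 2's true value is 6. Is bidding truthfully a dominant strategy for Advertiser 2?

Yes

Check each profile of the others' bids and compare truth against every alternative bid.
Others bid (6): truth gives 0, best alternative gives 0.
Others bid (7): truth gives 0, best alternative gives 0.
Others bid (16): truth gives 0, best alternative gives 0.
Others bid (17): truth gives 0, best alternative gives 0.
In every case the truthful bid is at least as good as any alternative, so it is a dominant strategy.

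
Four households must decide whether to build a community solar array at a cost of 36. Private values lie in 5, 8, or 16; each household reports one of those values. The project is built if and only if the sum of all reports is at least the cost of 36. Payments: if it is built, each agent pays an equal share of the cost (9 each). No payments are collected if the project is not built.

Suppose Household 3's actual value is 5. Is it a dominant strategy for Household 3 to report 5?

Check each profile of the others' reports and compare truth against every alternative report.
Others report (5, 8, 16): truth gives 0, best alternative gives -4.
Others report (5, 16, 8): truth gives 0, best alternative gives -4.
Others report (8, 5, 16): truth gives 0, best alternative gives -4.
Others report (8, 16, 5): truth gives 0, best alternative gives -4.
Others report (16, 5, 8): truth gives 0, best alternative gives -4.
Others report (16, 8, 5): truth gives 0, best alternative gives -4.
(Remaining 21 profiles checked similarly; truth is weakly best in each.)
In every case the truthful report is at least as good as any alternative, so it is a dominant strategy.

Yes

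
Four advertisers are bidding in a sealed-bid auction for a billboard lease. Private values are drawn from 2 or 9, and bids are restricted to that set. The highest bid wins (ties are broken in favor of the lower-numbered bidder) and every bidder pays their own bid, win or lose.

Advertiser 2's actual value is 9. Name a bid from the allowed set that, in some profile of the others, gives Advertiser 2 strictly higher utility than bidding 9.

Suppose Advertiser 1 bids 9, Advertiser 3 bids 2 and Advertiser 4 bids 2.
Bid 9: loses but pays 9, utility -9.
Bid 2: loses but pays 2, utility -2.
So bidding 2 beats truth here (-2 > -9).

2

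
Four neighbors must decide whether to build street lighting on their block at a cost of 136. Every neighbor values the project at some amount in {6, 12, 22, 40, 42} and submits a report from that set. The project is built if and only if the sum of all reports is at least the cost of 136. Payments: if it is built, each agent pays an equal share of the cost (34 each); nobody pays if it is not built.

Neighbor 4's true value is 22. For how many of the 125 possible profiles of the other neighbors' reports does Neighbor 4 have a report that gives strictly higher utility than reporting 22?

Others report (40, 40, 40): truth gives -12; report 6 gives 0 > -12. Violating.
Others report (40, 40, 42): truth gives -12; report 6 gives 0 > -12. Violating.
Others report (40, 42, 40): truth gives -12; report 6 gives 0 > -12. Violating.
Others report (40, 42, 42): truth gives -12; report 6 gives 0 > -12. Violating.
Others report (6, 6, 6): truth gives 0; no alternative beats it.
Others report (6, 6, 12): truth gives 0; no alternative beats it.
(Checking all 125 profiles: 8 have a profitable deviation, 117 do not.)

8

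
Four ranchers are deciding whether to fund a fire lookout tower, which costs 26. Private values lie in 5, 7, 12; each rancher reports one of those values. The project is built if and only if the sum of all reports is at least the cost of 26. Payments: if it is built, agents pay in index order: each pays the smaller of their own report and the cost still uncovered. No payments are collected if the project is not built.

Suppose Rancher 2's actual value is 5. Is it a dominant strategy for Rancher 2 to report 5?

Check each profile of the others' reports and compare truth against every alternative report.
Others report (5, 5, 12): truth gives 0, best alternative gives -2.
Others report (5, 7, 7): truth gives 0, best alternative gives -2.
Others report (5, 7, 12): truth gives 0, best alternative gives -2.
Others report (5, 12, 5): truth gives 0, best alternative gives -2.
Others report (5, 12, 7): truth gives 0, best alternative gives -2.
Others report (5, 12, 12): truth gives 0, best alternative gives -2.
(Remaining 21 profiles checked similarly; truth is weakly best in each.)
In every case the truthful report is at least as good as any alternative, so it is a dominant strategy.

Yes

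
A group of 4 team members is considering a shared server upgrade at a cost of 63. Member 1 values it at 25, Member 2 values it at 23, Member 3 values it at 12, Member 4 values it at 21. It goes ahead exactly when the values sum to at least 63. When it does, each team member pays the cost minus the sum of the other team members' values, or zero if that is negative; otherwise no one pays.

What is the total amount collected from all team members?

Total value 81 ≥ cost 63, so it is built.
Member 1: others sum to 56; max(0, 63 - 56) = 7.
Member 2: others sum to 58; max(0, 63 - 58) = 5.
Member 3: others sum to 69; max(0, 63 - 69) = 0.
Member 4: others sum to 60; max(0, 63 - 60) = 3.
Total collected = 7 + 5 + 0 + 3 = 15.

15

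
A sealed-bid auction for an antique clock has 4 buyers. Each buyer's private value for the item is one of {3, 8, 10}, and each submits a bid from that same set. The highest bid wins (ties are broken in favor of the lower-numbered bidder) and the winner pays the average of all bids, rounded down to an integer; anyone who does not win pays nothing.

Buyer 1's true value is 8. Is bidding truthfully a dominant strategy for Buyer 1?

Consider the case where Buyer 2 bids 3, Buyer 3 bids 3 and Buyer 4 bids 3.
Truthful bid 8: wins, pays 4, utility 8 - 4 = 4.
Bid 3 instead: wins, pays 3, utility 8 - 3 = 5.
Since 5 > 4, bidding 3 is strictly better here, so truthful bidding is not dominant.

No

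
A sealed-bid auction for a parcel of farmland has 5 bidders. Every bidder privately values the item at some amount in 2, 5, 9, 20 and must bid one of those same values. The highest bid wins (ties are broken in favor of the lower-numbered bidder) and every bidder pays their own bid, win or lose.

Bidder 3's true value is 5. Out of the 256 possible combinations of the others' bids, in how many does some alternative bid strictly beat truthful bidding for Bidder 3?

Others bid (2, 2, 2, 9): truth gives -5; bid 2 gives -2 > -5. Violating.
Others bid (2, 2, 2, 20): truth gives -5; bid 2 gives -2 > -5. Violating.
Others bid (2, 2, 5, 9): truth gives -5; bid 2 gives -2 > -5. Violating.
Others bid (2, 2, 5, 20): truth gives -5; bid 2 gives -2 > -5. Violating.
Others bid (2, 2, 2, 2): truth gives 0; no alternative beats it.
Others bid (2, 2, 2, 5): truth gives 0; no alternative beats it.
(Checking all 256 profiles: 252 have a profitable deviation, 4 do not.)

252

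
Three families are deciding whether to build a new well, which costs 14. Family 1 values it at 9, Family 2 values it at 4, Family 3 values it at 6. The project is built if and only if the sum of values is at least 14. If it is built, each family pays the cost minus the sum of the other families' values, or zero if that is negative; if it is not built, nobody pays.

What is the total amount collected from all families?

5

Total value 19 ≥ cost 14, so it is built.
Family 1: others sum to 10; max(0, 14 - 10) = 4.
Family 2: others sum to 15; max(0, 14 - 15) = 0.
Family 3: others sum to 13; max(0, 14 - 13) = 1.
Total collected = 4 + 0 + 1 = 5.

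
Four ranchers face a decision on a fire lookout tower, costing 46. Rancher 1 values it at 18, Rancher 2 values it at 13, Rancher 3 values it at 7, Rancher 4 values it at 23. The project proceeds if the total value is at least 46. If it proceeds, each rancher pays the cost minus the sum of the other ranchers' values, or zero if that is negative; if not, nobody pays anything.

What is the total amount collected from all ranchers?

11

Total value 61 ≥ cost 46, so it is built.
Rancher 1: others sum to 43; max(0, 46 - 43) = 3.
Rancher 2: others sum to 48; max(0, 46 - 48) = 0.
Rancher 3: others sum to 54; max(0, 46 - 54) = 0.
Rancher 4: others sum to 38; max(0, 46 - 38) = 8.
Total collected = 3 + 0 + 0 + 8 = 11.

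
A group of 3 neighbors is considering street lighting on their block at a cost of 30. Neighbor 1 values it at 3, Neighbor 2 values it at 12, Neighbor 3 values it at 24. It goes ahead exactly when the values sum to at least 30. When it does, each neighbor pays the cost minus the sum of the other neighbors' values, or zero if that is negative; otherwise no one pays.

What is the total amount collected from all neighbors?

Total value 39 ≥ cost 30, so it is built.
Neighbor 1: others sum to 36; max(0, 30 - 36) = 0.
Neighbor 2: others sum to 27; max(0, 30 - 27) = 3.
Neighbor 3: others sum to 15; max(0, 30 - 15) = 15.
Total collected = 0 + 3 + 15 = 18.

18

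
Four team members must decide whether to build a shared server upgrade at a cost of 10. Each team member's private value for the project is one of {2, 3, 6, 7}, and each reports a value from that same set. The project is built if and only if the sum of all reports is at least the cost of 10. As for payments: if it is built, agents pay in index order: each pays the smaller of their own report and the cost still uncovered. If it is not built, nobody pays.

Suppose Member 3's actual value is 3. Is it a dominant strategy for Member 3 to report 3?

Consider the case where Member 1 reports 2, Member 2 reports 2 and Member 4 reports 6.
Truthful report 3: project built, pays 3, utility 3 - 3 = 0.
Report 2 instead: project built, pays 2, utility 3 - 2 = 1.
Since 1 > 0, reporting 2 is strictly better here, so truthful reporting is not dominant.

No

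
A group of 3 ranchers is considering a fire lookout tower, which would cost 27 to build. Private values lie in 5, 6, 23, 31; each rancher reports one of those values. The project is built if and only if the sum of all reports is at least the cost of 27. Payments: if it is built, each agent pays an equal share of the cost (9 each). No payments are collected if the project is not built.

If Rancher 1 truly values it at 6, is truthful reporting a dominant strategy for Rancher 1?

Yes

Check each profile of the others' reports and compare truth against every alternative report.
Others report (5, 23): truth gives -3, best alternative gives -3.
Others report (5, 31): truth gives -3, best alternative gives -3.
Others report (6, 23): truth gives -3, best alternative gives -3.
Others report (6, 31): truth gives -3, best alternative gives -3.
Others report (23, 5): truth gives -3, best alternative gives -3.
Others report (23, 6): truth gives -3, best alternative gives -3.
(Remaining 10 profiles checked similarly; truth is weakly best in each.)
In every case the truthful report is at least as good as any alternative, so it is a dominant strategy.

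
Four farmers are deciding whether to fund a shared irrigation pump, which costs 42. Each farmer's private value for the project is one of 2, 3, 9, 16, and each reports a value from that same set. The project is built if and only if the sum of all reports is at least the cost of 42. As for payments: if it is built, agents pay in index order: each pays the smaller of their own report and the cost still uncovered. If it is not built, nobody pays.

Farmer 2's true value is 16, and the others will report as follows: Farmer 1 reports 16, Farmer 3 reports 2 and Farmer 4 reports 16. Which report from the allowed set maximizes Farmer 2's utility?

9

Report 2: project not built, utility 0.
Report 3: project not built, utility 0.
Report 9: project built, pays 9, utility 16 - 9 = 7.
Report 16: project built, pays 16, utility 16 - 16 = 0.
The best choice is 9 with utility 7.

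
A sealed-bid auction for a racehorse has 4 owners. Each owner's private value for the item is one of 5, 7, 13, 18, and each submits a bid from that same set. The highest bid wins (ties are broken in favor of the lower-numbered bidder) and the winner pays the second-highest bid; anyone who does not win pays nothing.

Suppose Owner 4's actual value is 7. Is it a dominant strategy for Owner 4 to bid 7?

Yes

Check each profile of the others' bids and compare truth against every alternative bid.
Others bid (5, 5, 5): truth gives 2, best alternative gives 2.
Others bid (5, 5, 7): truth gives 0, best alternative gives 0.
Others bid (5, 5, 13): truth gives 0, best alternative gives 0.
Others bid (5, 5, 18): truth gives 0, best alternative gives 0.
Others bid (5, 7, 5): truth gives 0, best alternative gives 0.
Others bid (5, 7, 7): truth gives 0, best alternative gives 0.
(Remaining 58 profiles checked similarly; truth is weakly best in each.)
In every case the truthful bid is at least as good as any alternative, so it is a dominant strategy.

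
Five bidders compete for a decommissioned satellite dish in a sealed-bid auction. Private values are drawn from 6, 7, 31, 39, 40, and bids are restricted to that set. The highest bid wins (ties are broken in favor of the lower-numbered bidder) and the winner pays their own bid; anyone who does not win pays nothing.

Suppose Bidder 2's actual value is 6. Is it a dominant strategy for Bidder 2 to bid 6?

Check each profile of the others' bids and compare truth against every alternative bid.
Others bid (6, 6, 6, 6): truth gives 0, best alternative gives -1.
Others bid (6, 6, 6, 7): truth gives 0, best alternative gives -1.
Others bid (6, 6, 7, 6): truth gives 0, best alternative gives -1.
Others bid (6, 6, 7, 7): truth gives 0, best alternative gives -1.
Others bid (6, 7, 6, 6): truth gives 0, best alternative gives -1.
Others bid (6, 7, 6, 7): truth gives 0, best alternative gives -1.
(Remaining 619 profiles checked similarly; truth is weakly best in each.)
In every case the truthful bid is at least as good as any alternative, so it is a dominant strategy.

Yes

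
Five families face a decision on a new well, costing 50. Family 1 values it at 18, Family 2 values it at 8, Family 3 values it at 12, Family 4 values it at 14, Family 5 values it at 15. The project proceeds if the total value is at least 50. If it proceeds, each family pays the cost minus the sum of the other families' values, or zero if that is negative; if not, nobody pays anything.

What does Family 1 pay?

Total value 67 ≥ cost 50, so the project is built.
The other families' values sum to 49.
Cost minus that sum is 50 - 49 = 1.

1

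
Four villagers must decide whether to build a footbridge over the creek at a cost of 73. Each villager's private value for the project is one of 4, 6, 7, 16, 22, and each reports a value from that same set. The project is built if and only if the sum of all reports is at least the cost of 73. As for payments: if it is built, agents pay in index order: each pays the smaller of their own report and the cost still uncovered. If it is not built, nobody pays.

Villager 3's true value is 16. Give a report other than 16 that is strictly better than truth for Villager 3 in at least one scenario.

Suppose Villager 1 reports 22, Villager 2 reports 22 and Villager 4 reports 22.
Report 16: project built, pays 16, utility 16 - 16 = 0.
Report 7: project built, pays 7, utility 16 - 7 = 9.
So reporting 7 beats truth here (9 > 0).

7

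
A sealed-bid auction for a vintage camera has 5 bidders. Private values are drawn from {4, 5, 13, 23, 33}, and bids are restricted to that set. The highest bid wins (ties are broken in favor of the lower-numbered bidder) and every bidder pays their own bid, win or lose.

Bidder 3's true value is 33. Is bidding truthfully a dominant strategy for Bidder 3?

Consider the case where Bidder 1 bids 4, Bidder 2 bids 4, Bidder 4 bids 4 and Bidder 5 bids 4.
Truthful bid 33: wins, pays 33, utility 33 - 33 = 0.
Bid 5 instead: wins, pays 5, utility 33 - 5 = 28.
Since 28 > 0, bidding 5 is strictly better here, so truthful bidding is not dominant.

No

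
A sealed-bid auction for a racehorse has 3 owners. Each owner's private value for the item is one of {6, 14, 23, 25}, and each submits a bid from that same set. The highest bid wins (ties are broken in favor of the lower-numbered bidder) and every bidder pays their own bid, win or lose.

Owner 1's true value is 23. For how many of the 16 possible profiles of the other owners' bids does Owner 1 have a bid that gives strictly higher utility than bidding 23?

11

Others bid (6, 6): truth gives 0; bid 6 gives 17 > 0. Violating.
Others bid (6, 14): truth gives 0; bid 14 gives 9 > 0. Violating.
Others bid (6, 25): truth gives -23; bid 25 gives -2 > -23. Violating.
Others bid (14, 6): truth gives 0; bid 14 gives 9 > 0. Violating.
Others bid (6, 23): truth gives 0; no alternative beats it.
Others bid (14, 23): truth gives 0; no alternative beats it.
(Checking all 16 profiles: 11 have a profitable deviation, 5 do not.)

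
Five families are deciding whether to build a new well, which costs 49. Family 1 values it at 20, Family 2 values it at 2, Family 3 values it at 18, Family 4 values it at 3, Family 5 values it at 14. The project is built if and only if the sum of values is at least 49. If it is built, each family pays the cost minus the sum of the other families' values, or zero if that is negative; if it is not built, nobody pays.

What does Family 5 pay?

Total value 57 ≥ cost 49, so the project is built.
The other families' values sum to 43.
Cost minus that sum is 49 - 43 = 6.

6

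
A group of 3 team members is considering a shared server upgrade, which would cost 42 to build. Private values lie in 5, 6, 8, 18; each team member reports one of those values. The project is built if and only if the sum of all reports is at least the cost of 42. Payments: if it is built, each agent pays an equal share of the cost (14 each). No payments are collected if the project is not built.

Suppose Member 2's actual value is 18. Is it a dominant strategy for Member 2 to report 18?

Yes

Check each profile of the others' reports and compare truth against every alternative report.
Others report (6, 18): truth gives 4, best alternative gives 0.
Others report (8, 18): truth gives 4, best alternative gives 0.
Others report (18, 6): truth gives 4, best alternative gives 0.
Others report (18, 8): truth gives 4, best alternative gives 0.
Others report (18, 18): truth gives 4, best alternative gives 4.
Others report (5, 5): truth gives 0, best alternative gives 0.
(Remaining 10 profiles checked similarly; truth is weakly best in each.)
In every case the truthful report is at least as good as any alternative, so it is a dominant strategy.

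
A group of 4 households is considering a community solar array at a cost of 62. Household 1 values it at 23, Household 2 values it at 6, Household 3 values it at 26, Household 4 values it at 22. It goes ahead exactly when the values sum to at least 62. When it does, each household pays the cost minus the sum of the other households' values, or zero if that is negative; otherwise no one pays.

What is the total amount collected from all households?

26

Total value 77 ≥ cost 62, so it is built.
Household 1: others sum to 54; max(0, 62 - 54) = 8.
Household 2: others sum to 71; max(0, 62 - 71) = 0.
Household 3: others sum to 51; max(0, 62 - 51) = 11.
Household 4: others sum to 55; max(0, 62 - 55) = 7.
Total collected = 8 + 0 + 11 + 7 = 26.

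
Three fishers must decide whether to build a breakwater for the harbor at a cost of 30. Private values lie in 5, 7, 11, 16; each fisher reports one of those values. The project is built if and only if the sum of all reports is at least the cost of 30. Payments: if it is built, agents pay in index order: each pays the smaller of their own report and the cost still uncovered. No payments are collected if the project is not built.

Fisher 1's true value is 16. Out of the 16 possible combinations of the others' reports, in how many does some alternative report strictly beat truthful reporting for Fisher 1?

Others report (5, 16): truth gives 0; report 11 gives 5 > 0. Violating.
Others report (7, 16): truth gives 0; report 7 gives 9 > 0. Violating.
Others report (11, 11): truth gives 0; report 11 gives 5 > 0. Violating.
Others report (11, 16): truth gives 0; report 5 gives 11 > 0. Violating.
Others report (5, 5): truth gives 0; no alternative beats it.
Others report (5, 7): truth gives 0; no alternative beats it.
(Checking all 16 profiles: 8 have a profitable deviation, 8 do not.)

8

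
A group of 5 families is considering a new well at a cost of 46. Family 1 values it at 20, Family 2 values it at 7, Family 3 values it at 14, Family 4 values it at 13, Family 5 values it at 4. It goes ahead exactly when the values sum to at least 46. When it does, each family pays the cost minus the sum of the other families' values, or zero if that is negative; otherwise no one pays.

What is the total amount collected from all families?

Total value 58 ≥ cost 46, so it is built.
Family 1: others sum to 38; max(0, 46 - 38) = 8.
Family 2: others sum to 51; max(0, 46 - 51) = 0.
Family 3: others sum to 44; max(0, 46 - 44) = 2.
Family 4: others sum to 45; max(0, 46 - 45) = 1.
Family 5: others sum to 54; max(0, 46 - 54) = 0.
Total collected = 8 + 0 + 2 + 1 + 0 = 11.

11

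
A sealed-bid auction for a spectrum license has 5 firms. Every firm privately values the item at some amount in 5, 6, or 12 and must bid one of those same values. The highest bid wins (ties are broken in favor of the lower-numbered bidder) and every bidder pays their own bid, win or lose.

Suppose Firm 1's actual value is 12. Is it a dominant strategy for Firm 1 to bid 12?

No

Consider the case where Firm 2 bids 5, Firm 3 bids 5, Firm 4 bids 5 and Firm 5 bids 5.
Truthful bid 12: wins, pays 12, utility 12 - 12 = 0.
Bid 5 instead: wins, pays 5, utility 12 - 5 = 7.
Since 7 > 0, bidding 5 is strictly better here, so truthful bidding is not dominant.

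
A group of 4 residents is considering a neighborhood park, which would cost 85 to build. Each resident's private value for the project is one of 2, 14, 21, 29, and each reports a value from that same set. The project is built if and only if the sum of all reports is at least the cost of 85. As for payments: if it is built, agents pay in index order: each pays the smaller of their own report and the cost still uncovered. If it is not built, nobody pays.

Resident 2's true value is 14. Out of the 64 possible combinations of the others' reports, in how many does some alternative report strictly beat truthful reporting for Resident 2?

Others report (29, 29, 29): truth gives 0; report 2 gives 12 > 0. Violating.
Others report (2, 2, 2): truth gives 0; no alternative beats it.
Others report (2, 2, 14): truth gives 0; no alternative beats it.
(Checking all 64 profiles: 1 has a profitable deviation, 63 do not.)

1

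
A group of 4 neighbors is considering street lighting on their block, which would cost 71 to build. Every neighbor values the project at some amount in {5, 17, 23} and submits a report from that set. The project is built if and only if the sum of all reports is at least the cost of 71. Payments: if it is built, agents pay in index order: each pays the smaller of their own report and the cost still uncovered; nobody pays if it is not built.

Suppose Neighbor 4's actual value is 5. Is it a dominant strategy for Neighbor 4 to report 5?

Yes

Check each profile of the others' reports and compare truth against every alternative report.
Others report (17, 17, 23): truth gives 0, best alternative gives -9.
Others report (17, 23, 17): truth gives 0, best alternative gives -9.
Others report (23, 17, 17): truth gives 0, best alternative gives -9.
Others report (17, 23, 23): truth gives 0, best alternative gives -3.
Others report (23, 17, 23): truth gives 0, best alternative gives -3.
Others report (23, 23, 17): truth gives 0, best alternative gives -3.
(Remaining 21 profiles checked similarly; truth is weakly best in each.)
In every case the truthful report is at least as good as any alternative, so it is a dominant strategy.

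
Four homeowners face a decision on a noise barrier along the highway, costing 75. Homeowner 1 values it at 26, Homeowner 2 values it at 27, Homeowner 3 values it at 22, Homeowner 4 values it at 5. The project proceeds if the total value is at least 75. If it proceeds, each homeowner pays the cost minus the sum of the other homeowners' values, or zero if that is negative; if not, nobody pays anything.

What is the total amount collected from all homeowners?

60

Total value 80 ≥ cost 75, so it is built.
Homeowner 1: others sum to 54; max(0, 75 - 54) = 21.
Homeowner 2: others sum to 53; max(0, 75 - 53) = 22.
Homeowner 3: others sum to 58; max(0, 75 - 58) = 17.
Homeowner 4: others sum to 75; max(0, 75 - 75) = 0.
Total collected = 21 + 22 + 17 + 0 = 60.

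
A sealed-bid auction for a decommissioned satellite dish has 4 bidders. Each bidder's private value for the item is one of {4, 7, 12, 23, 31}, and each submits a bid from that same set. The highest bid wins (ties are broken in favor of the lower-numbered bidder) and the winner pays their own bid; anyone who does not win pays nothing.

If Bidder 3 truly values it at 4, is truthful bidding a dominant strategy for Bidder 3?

Check each profile of the others' bids and compare truth against every alternative bid.
Others bid (4, 4, 4): truth gives 0, best alternative gives -3.
Others bid (4, 4, 7): truth gives 0, best alternative gives -3.
Others bid (4, 4, 12): truth gives 0, best alternative gives 0.
Others bid (4, 4, 23): truth gives 0, best alternative gives 0.
Others bid (4, 4, 31): truth gives 0, best alternative gives 0.
Others bid (4, 7, 4): truth gives 0, best alternative gives 0.
(Remaining 119 profiles checked similarly; truth is weakly best in each.)
In every case the truthful bid is at least as good as any alternative, so it is a dominant strategy.

Yes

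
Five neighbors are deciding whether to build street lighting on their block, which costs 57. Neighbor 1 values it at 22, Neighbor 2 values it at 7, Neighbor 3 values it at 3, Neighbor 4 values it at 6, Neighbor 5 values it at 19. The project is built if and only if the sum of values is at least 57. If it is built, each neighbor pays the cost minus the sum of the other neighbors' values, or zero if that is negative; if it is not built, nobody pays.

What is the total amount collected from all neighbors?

Total value 57 ≥ cost 57, so it is built.
Neighbor 1: others sum to 35; max(0, 57 - 35) = 22.
Neighbor 2: others sum to 50; max(0, 57 - 50) = 7.
Neighbor 3: others sum to 54; max(0, 57 - 54) = 3.
Neighbor 4: others sum to 51; max(0, 57 - 51) = 6.
Neighbor 5: others sum to 38; max(0, 57 - 38) = 19.
Total collected = 22 + 7 + 3 + 6 + 19 = 57.

57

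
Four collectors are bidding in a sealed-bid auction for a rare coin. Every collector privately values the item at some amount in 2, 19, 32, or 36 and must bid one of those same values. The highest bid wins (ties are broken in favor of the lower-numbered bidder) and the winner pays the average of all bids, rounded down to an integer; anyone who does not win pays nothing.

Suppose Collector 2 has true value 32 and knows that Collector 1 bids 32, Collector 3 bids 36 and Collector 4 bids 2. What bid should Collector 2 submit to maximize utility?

Bid 2: loses, pays 0, utility 0.
Bid 19: loses, pays 0, utility 0.
Bid 32: loses, pays 0, utility 0.
Bid 36: wins, pays 26, utility 32 - 26 = 6.
The best choice is 36 with utility 6.

36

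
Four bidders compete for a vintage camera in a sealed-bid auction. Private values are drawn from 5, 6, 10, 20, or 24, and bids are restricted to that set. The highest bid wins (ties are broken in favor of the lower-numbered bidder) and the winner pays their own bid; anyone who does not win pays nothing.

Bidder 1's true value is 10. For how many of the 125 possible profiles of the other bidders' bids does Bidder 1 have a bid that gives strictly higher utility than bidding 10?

8

Others bid (5, 5, 5): truth gives 0; bid 5 gives 5 > 0. Violating.
Others bid (5, 5, 6): truth gives 0; bid 6 gives 4 > 0. Violating.
Others bid (5, 6, 5): truth gives 0; bid 6 gives 4 > 0. Violating.
Others bid (5, 6, 6): truth gives 0; bid 6 gives 4 > 0. Violating.
Others bid (5, 5, 10): truth gives 0; no alternative beats it.
Others bid (5, 5, 20): truth gives 0; no alternative beats it.
(Checking all 125 profiles: 8 have a profitable deviation, 117 do not.)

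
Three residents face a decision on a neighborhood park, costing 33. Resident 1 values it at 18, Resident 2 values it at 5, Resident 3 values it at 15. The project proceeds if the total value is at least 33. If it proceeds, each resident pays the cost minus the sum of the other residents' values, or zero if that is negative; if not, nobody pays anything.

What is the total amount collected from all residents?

23

Total value 38 ≥ cost 33, so it is built.
Resident 1: others sum to 20; max(0, 33 - 20) = 13.
Resident 2: others sum to 33; max(0, 33 - 33) = 0.
Resident 3: others sum to 23; max(0, 33 - 23) = 10.
Total collected = 13 + 0 + 10 = 23.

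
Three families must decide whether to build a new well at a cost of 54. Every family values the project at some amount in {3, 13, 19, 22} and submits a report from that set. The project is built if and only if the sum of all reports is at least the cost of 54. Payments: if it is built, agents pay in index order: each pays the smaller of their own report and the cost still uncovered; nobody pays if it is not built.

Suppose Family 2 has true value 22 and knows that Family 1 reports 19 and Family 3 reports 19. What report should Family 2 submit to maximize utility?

19

Report 3: project not built, utility 0.
Report 13: project not built, utility 0.
Report 19: project built, pays 19, utility 22 - 19 = 3.
Report 22: project built, pays 22, utility 22 - 22 = 0.
The best choice is 19 with utility 3.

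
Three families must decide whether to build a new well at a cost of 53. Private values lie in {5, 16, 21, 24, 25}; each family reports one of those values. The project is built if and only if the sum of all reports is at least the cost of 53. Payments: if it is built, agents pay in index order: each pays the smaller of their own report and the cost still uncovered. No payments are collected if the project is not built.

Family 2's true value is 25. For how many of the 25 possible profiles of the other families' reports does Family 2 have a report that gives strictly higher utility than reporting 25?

20

Others report (5, 24): truth gives 0; report 24 gives 1 > 0. Violating.
Others report (5, 25): truth gives 0; report 24 gives 1 > 0. Violating.
Others report (16, 16): truth gives 0; report 21 gives 4 > 0. Violating.
Others report (16, 21): truth gives 0; report 16 gives 9 > 0. Violating.
Others report (5, 5): truth gives 0; no alternative beats it.
Others report (5, 16): truth gives 0; no alternative beats it.
(Checking all 25 profiles: 20 have a profitable deviation, 5 do not.)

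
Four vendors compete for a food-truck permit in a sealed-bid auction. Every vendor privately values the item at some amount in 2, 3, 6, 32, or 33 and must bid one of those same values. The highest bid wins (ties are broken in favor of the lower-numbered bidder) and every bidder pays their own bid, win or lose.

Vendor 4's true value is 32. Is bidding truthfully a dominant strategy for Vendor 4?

No

Consider the case where Vendor 1 bids 2, Vendor 2 bids 2 and Vendor 3 bids 2.
Truthful bid 32: wins, pays 32, utility 32 - 32 = 0.
Bid 3 instead: wins, pays 3, utility 32 - 3 = 29.
Since 29 > 0, bidding 3 is strictly better here, so truthful bidding is not dominant.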